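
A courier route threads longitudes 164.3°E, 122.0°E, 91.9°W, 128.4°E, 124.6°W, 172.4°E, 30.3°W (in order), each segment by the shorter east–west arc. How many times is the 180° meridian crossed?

5

Leg 1: +164.3° → +122.0°, shortest Δλ = -42.3° (west) — does not cross 180°.
Leg 2: +122.0° → -91.9°, shortest Δλ = 146.1° (east) — crosses 180°.
Leg 3: -91.9° → +128.4°, shortest Δλ = -139.7° (west) — crosses 180°.
Leg 4: +128.4° → -124.6°, shortest Δλ = 107.0° (east) — crosses 180°.
Leg 5: -124.6° → +172.4°, shortest Δλ = -63.0° (west) — crosses 180°.
Leg 6: +172.4° → -30.3°, shortest Δλ = 157.3° (east) — crosses 180°.
Total crossings: 5.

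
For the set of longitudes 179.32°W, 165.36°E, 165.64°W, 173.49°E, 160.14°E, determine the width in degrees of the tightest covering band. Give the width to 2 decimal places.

34.22°

Sort the longitudes: -179.32°, -165.64°, +160.14°, +165.36°, +173.49°.
Eastward gaps between consecutive values (wrapping around): 13.68°, 325.78°, 5.22°, 8.13°, 7.19°.
Largest gap = 325.78° ⇒ minimal covering band is its complement: 360° − 325.78° = 34.22°.
Band runs from +160.14° eastward to -165.64°, crossing the antimeridian.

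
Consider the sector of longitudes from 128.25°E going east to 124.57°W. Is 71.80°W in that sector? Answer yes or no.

No

Band width going east from +128.25° to -124.57°: ((-124.57 − 128.25) mod 360) = 107.18°.
Offset of -71.80° east of the west edge: ((-71.80 − 128.25) mod 360) = 159.95°.
159.95° > 107.18° ⇒ outside.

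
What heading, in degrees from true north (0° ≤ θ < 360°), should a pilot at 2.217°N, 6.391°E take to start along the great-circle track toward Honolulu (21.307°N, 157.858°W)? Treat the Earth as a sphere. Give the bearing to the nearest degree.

Δλ = -157.858 − 6.391 = -164.249°.
θ = atan2( sin Δλ · cos φ₂ , cos φ₁ · sin φ₂ − sin φ₁ · cos φ₂ · cos Δλ )
  = atan2(-0.25290, 0.39778) = -32.448° → normalised to [0°, 360°): 327.552°.

328°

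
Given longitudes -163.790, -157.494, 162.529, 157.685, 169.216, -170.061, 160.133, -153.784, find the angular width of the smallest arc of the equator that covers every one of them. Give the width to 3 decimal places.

48.531°

Sort the longitudes: -170.061°, -163.790°, -157.494°, -153.784°, +157.685°, +160.133°, +162.529°, +169.216°.
Eastward gaps between consecutive values (wrapping around): 6.271°, 6.296°, 3.710°, 311.469°, 2.448°, 2.396°, 6.687°, 20.723°.
Largest gap = 311.469° ⇒ minimal covering band is its complement: 360° − 311.469° = 48.531°.
Band runs from +157.685° eastward to -153.784°, crossing the antimeridian.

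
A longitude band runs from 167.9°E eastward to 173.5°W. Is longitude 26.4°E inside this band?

Band width going east from +167.9° to -173.5°: ((-173.5 − 167.9) mod 360) = 18.6°.
Offset of +26.4° east of the west edge: ((26.4 − 167.9) mod 360) = 218.5°.
218.5° > 18.6° ⇒ outside.

No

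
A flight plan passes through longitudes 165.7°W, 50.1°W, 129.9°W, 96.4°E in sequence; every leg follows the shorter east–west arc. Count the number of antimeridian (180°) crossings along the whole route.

1

Leg 1: -165.7° → -50.1°, shortest Δλ = 115.6° (east) — does not cross 180°.
Leg 2: -50.1° → -129.9°, shortest Δλ = -79.8° (west) — does not cross 180°.
Leg 3: -129.9° → +96.4°, shortest Δλ = -133.7° (west) — crosses 180°.
Total crossings: 1.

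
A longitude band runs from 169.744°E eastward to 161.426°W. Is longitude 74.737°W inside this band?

Band width going east from +169.744° to -161.426°: ((-161.426 − 169.744) mod 360) = 28.830°.
Offset of -74.737° east of the west edge: ((-74.737 − 169.744) mod 360) = 115.519°.
115.519° > 28.830° ⇒ outside.

No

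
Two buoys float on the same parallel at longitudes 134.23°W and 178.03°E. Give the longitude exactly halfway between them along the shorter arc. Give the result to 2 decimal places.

Signed shortest Δλ from -134.23° to +178.03° is -47.74°.
Midpoint longitude = -134.23° + (-47.74°)/2 = -134.23° − 23.87° = -158.10°.
(The naïve average (-134.23 + +178.03)/2 = 21.9° is on the wrong side of the globe.)

158.10°W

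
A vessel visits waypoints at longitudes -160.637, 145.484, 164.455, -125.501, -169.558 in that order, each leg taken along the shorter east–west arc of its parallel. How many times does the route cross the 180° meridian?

2

Leg 1: -160.637° → +145.484°, shortest Δλ = -53.879° (west) — crosses 180°.
Leg 2: +145.484° → +164.455°, shortest Δλ = 18.971° (east) — does not cross 180°.
Leg 3: +164.455° → -125.501°, shortest Δλ = 70.044° (east) — crosses 180°.
Leg 4: -125.501° → -169.558°, shortest Δλ = -44.057° (west) — does not cross 180°.
Total crossings: 2.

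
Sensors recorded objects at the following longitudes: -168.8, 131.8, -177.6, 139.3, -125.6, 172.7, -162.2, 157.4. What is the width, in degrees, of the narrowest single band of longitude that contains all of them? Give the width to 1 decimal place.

102.6°

Sort the longitudes: -177.6°, -168.8°, -162.2°, -125.6°, +131.8°, +139.3°, +157.4°, +172.7°.
Eastward gaps between consecutive values (wrapping around): 8.8°, 6.6°, 36.6°, 257.4°, 7.5°, 18.1°, 15.3°, 9.7°.
Largest gap = 257.4° ⇒ minimal covering band is its complement: 360° − 257.4° = 102.6°.
Band runs from +131.8° eastward to -125.6°, crossing the antimeridian.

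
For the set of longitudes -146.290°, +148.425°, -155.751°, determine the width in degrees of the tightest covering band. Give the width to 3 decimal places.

Sort the longitudes: -155.751°, -146.290°, +148.425°.
Eastward gaps between consecutive values (wrapping around): 9.461°, 294.715°, 55.824°.
Largest gap = 294.715° ⇒ minimal covering band is its complement: 360° − 294.715° = 65.285°.
Band runs from +148.425° eastward to -146.290°, crossing the antimeridian.

65.285°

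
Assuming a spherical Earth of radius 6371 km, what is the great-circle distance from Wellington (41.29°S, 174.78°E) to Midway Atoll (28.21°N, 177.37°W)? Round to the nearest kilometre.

Δλ = -177.37 − 174.78 = -352.15°; wrapped into (−180°, 180°]: 7.85°.
Δφ = 28.21 − -41.29 = 69.50°.
a = sin²(Δφ/2) + cos φ₁ · cos φ₂ · sin²(Δλ/2) = 0.327999.
c = 2·atan2(√a, √(1−a)) = 1.21962 rad → d = 6371·c ≈ 7770.20 km.

7770 km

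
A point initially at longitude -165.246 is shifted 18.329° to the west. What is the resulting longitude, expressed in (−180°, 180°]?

+176.425°

Start at -165.246°; shift −18.329° → -183.575°.
-183.575° lies outside (−180°, 180°]; add 360° → +176.425°.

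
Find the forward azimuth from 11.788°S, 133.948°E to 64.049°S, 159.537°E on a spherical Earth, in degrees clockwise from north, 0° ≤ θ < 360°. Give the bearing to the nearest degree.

Δλ = 159.537 − 133.948 = 25.589°.
θ = atan2( sin Δλ · cos φ₂ , cos φ₁ · sin φ₂ − sin φ₁ · cos φ₂ · cos Δλ )
  = atan2(0.18901, -0.79958) = 166.700° → normalised to [0°, 360°): 166.700°.

167°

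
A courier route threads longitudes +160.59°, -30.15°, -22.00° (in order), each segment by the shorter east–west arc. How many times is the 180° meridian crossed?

Leg 1: +160.59° → -30.15°, shortest Δλ = 169.26° (east) — crosses 180°.
Leg 2: -30.15° → -22.00°, shortest Δλ = 8.15° (east) — does not cross 180°.
Total crossings: 1.

1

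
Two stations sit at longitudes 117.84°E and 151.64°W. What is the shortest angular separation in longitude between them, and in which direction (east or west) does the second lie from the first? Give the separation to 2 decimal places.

Raw difference: -151.64 − 117.84 = -269.48°.
Normalise into (−180°, 180°]: -269.48° + 360° = 90.52°.
Positive ⇒ the second point lies to the east; separation 90.52°.

90.52° east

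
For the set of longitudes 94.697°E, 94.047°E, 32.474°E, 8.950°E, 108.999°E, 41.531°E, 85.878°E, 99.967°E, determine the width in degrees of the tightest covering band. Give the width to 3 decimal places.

100.049°

Sort the longitudes: +8.950°, +32.474°, +41.531°, +85.878°, +94.047°, +94.697°, +99.967°, +108.999°.
Eastward gaps between consecutive values (wrapping around): 23.524°, 9.057°, 44.347°, 8.169°, 0.650°, 5.270°, 9.032°, 259.951°.
Largest gap = 259.951° ⇒ minimal covering band is its complement: 360° − 259.951° = 100.049°.
Band runs from +8.950° eastward to +108.999°.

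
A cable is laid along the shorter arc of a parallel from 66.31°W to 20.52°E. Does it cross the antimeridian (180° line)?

No

Signed shortest Δλ = ((20.52 − -66.31 + 180) mod 360) − 180 = 86.83°.
Going east by 86.83° from -66.31° reaches +20.52° without touching 180°.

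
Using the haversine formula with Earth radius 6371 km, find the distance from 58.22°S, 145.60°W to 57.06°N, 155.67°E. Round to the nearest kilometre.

Δλ = 155.67 − -145.60 = 301.27°; wrapped into (−180°, 180°]: -58.73°.
Δφ = 57.06 − -58.22 = 115.28°.
a = sin²(Δφ/2) + cos φ₁ · cos φ₂ · sin²(Δλ/2) = 0.782384.
c = 2·atan2(√a, √(1−a)) = 2.17095 rad → d = 6371·c ≈ 13831.12 km.

13831 km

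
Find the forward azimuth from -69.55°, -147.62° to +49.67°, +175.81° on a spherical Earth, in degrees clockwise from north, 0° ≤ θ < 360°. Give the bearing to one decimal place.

332.9°

Δλ = 175.81 − -147.62 = 323.43°; wrapped into (−180°, 180°]: -36.57°.
θ = atan2( sin Δλ · cos φ₂ , cos φ₁ · sin φ₂ − sin φ₁ · cos φ₂ · cos Δλ )
  = atan2(-0.38560, 0.75337) = -27.105° → normalised to [0°, 360°): 332.895°.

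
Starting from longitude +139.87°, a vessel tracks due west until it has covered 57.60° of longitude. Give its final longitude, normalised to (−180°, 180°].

Start at +139.87°; shift −57.60° → +82.27°.
+82.27° already lies in (−180°, 180°].

+82.27°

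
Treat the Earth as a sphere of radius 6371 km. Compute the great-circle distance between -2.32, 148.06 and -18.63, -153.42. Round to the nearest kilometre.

6617 km

Δλ = -153.42 − 148.06 = -301.48°; wrapped into (−180°, 180°]: 58.52°.
Δφ = -18.63 − -2.32 = -16.31°.
a = sin²(Δφ/2) + cos φ₁ · cos φ₂ · sin²(Δλ/2) = 0.246318.
c = 2·atan2(√a, √(1−a)) = 1.03867 rad → d = 6371·c ≈ 6617.38 km.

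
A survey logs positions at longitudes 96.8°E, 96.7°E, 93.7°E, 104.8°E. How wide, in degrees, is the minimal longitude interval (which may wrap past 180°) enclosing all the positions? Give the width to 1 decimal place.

Sort the longitudes: +93.7°, +96.7°, +96.8°, +104.8°.
Eastward gaps between consecutive values (wrapping around): 3.0°, 0.1°, 8.0°, 348.9°.
Largest gap = 348.9° ⇒ minimal covering band is its complement: 360° − 348.9° = 11.1°.
Band runs from +93.7° eastward to +104.8°.

11.1°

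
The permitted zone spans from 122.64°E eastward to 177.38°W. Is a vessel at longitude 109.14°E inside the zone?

No

Band width going east from +122.64° to -177.38°: ((-177.38 − 122.64) mod 360) = 59.98°.
Offset of +109.14° east of the west edge: ((109.14 − 122.64) mod 360) = 346.50°.
346.50° > 59.98° ⇒ outside.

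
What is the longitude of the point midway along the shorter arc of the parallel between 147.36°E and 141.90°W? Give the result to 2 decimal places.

Signed shortest Δλ from +147.36° to -141.90° is +70.74°.
Midpoint longitude = +147.36° + (+70.74°)/2 = +147.36° + 35.37° = +182.73°.
Normalise into (−180°, 180°]: -177.27°.
(The naïve average (+147.36 + -141.90)/2 = 2.73° is on the wrong side of the globe.)

177.27°W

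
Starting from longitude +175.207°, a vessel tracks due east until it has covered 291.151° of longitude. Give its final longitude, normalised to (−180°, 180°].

Start at +175.207°; shift +291.151° → +466.358°.
+466.358° lies outside (−180°, 180°]; subtract 360° → +106.358°.

+106.358°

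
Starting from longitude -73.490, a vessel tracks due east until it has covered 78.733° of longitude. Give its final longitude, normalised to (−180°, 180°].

+5.243°

Start at -73.490°; shift +78.733° → +5.243°.
+5.243° already lies in (−180°, 180°].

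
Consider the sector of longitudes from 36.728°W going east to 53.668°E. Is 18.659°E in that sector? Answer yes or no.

Yes

Band width going east from -36.728° to +53.668°: ((53.668 − -36.728) mod 360) = 90.396°.
Offset of +18.659° east of the west edge: ((18.659 − -36.728) mod 360) = 55.387°.
55.387° ≤ 90.396° ⇒ inside.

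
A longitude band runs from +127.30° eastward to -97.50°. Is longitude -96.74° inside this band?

Band width going east from +127.30° to -97.50°: ((-97.50 − 127.30) mod 360) = 135.20°.
Offset of -96.74° east of the west edge: ((-96.74 − 127.30) mod 360) = 135.96°.
135.96° > 135.20° ⇒ outside.

No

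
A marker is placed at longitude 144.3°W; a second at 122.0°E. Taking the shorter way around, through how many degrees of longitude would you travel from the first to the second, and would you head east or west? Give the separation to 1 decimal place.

93.7° west

Raw difference: 122.0 − -144.3 = 266.3°.
Normalise into (−180°, 180°]: 266.3° − 360° = -93.7°.
Negative ⇒ the second point lies to the west; separation 93.7°.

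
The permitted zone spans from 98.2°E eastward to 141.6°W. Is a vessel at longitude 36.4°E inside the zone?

No

Band width going east from +98.2° to -141.6°: ((-141.6 − 98.2) mod 360) = 120.2°.
Offset of +36.4° east of the west edge: ((36.4 − 98.2) mod 360) = 298.2°.
298.2° > 120.2° ⇒ outside.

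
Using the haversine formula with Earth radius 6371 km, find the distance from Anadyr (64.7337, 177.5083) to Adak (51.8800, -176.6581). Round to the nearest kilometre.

Δλ = -176.6581 − 177.5083 = -354.1664°; wrapped into (−180°, 180°]: 5.8336°.
Δφ = 51.8800 − 64.7337 = -12.8537°.
a = sin²(Δφ/2) + cos φ₁ · cos φ₂ · sin²(Δλ/2) = 0.013212.
c = 2·atan2(√a, √(1−a)) = 0.23039 rad → d = 6371·c ≈ 1467.83 km.

1468 km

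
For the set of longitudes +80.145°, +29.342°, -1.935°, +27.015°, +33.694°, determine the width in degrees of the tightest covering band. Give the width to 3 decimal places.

82.080°

Sort the longitudes: -1.935°, +27.015°, +29.342°, +33.694°, +80.145°.
Eastward gaps between consecutive values (wrapping around): 28.950°, 2.327°, 4.352°, 46.451°, 277.920°.
Largest gap = 277.920° ⇒ minimal covering band is its complement: 360° − 277.920° = 82.080°.
Band runs from -1.935° eastward to +80.145°.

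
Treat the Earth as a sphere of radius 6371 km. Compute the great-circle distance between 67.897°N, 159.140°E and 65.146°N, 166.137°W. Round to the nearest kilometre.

1546 km

Δλ = -166.137 − 159.140 = -325.277°; wrapped into (−180°, 180°]: 34.723°.
Δφ = 65.146 − 67.897 = -2.751°.
a = sin²(Δφ/2) + cos φ₁ · cos φ₂ · sin²(Δλ/2) = 0.014658.
c = 2·atan2(√a, √(1−a)) = 0.24274 rad → d = 6371·c ≈ 1546.49 km.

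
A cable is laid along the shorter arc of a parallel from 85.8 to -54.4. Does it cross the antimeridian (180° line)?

No

Signed shortest Δλ = ((-54.4 − 85.8 + 180) mod 360) − 180 = -140.2°.
Going west by 140.2° from +85.8° reaches -54.4° without touching 180°.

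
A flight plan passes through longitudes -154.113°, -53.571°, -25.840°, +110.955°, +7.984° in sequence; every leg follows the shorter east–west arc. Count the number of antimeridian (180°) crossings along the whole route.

0

Leg 1: -154.113° → -53.571°, shortest Δλ = 100.542° (east) — does not cross 180°.
Leg 2: -53.571° → -25.840°, shortest Δλ = 27.731° (east) — does not cross 180°.
Leg 3: -25.840° → +110.955°, shortest Δλ = 136.795° (east) — does not cross 180°.
Leg 4: +110.955° → +7.984°, shortest Δλ = -102.971° (west) — does not cross 180°.
Total crossings: 0.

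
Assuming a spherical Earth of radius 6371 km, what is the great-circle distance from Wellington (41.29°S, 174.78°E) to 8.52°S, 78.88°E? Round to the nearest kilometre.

Δλ = 78.88 − 174.78 = -95.90°.
Δφ = -8.52 − -41.29 = 32.77°.
a = sin²(Δφ/2) + cos φ₁ · cos φ₂ · sin²(Δλ/2) = 0.489310.
c = 2·atan2(√a, √(1−a)) = 1.54942 rad → d = 6371·c ≈ 9871.33 km.

9871 km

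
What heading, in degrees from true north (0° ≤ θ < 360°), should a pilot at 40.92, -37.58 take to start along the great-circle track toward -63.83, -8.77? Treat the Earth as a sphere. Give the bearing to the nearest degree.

Δλ = -8.77 − -37.58 = 28.81°.
θ = atan2( sin Δλ · cos φ₂ , cos φ₁ · sin φ₂ − sin φ₁ · cos φ₂ · cos Δλ )
  = atan2(0.21254, -0.93129) = 167.144° → normalised to [0°, 360°): 167.144°.

167°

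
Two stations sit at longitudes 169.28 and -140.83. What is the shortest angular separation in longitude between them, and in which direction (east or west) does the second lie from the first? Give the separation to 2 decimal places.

49.89° east

Raw difference: -140.83 − 169.28 = -310.11°.
Normalise into (−180°, 180°]: -310.11° + 360° = 49.89°.
Positive ⇒ the second point lies to the east; separation 49.89°.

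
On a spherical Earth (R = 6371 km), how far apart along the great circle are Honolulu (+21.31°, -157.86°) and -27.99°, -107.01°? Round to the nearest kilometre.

7737 km

Δλ = -107.01 − -157.86 = 50.85°.
Δφ = -27.99 − 21.31 = -49.30°.
a = sin²(Δφ/2) + cos φ₁ · cos φ₂ · sin²(Δλ/2) = 0.325586.
c = 2·atan2(√a, √(1−a)) = 1.21448 rad → d = 6371·c ≈ 7737.42 km.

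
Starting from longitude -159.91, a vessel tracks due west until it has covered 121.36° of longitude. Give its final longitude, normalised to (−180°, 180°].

+78.73°

Start at -159.91°; shift −121.36° → -281.27°.
-281.27° lies outside (−180°, 180°]; add 360° → +78.73°.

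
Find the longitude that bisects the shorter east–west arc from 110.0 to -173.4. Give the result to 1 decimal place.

Signed shortest Δλ from +110.0° to -173.4° is +76.6°.
Midpoint longitude = +110.0° + (+76.6°)/2 = +110.0° + 38.3° = +148.3°.
(The naïve average (+110.0 + -173.4)/2 = -31.7° is on the wrong side of the globe.)

+148.3°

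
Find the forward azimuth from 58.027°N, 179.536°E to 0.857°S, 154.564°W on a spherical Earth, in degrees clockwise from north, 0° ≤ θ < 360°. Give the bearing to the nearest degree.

150°

Δλ = -154.564 − 179.536 = -334.100°; wrapped into (−180°, 180°]: 25.900°.
θ = atan2( sin Δλ · cos φ₂ , cos φ₁ · sin φ₂ − sin φ₁ · cos φ₂ · cos Δλ )
  = atan2(0.43675, -0.77093) = 150.467° → normalised to [0°, 360°): 150.467°.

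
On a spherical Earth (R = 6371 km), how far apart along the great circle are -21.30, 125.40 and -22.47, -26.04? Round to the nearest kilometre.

14247 km

Δλ = -26.04 − 125.40 = -151.44°.
Δφ = -22.47 − -21.30 = -1.17°.
a = sin²(Δφ/2) + cos φ₁ · cos φ₂ · sin²(Δλ/2) = 0.808679.
c = 2·atan2(√a, √(1−a)) = 2.23618 rad → d = 6371·c ≈ 14246.68 km.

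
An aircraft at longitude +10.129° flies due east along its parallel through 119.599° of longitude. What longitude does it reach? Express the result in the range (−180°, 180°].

Start at +10.129°; shift +119.599° → +129.728°.
+129.728° already lies in (−180°, 180°].

+129.728°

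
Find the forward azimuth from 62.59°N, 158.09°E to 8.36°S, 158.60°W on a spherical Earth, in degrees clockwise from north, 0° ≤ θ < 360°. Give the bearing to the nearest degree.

136°

Δλ = -158.60 − 158.09 = -316.69°; wrapped into (−180°, 180°]: 43.31°.
θ = atan2( sin Δλ · cos φ₂ , cos φ₁ · sin φ₂ − sin φ₁ · cos φ₂ · cos Δλ )
  = atan2(0.67866, -0.70603) = 136.133° → normalised to [0°, 360°): 136.133°.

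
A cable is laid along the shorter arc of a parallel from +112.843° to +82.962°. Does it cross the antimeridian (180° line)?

Signed shortest Δλ = ((82.962 − 112.843 + 180) mod 360) − 180 = -29.881°.
Going west by 29.881° from +112.843° reaches +82.962° without touching 180°.

No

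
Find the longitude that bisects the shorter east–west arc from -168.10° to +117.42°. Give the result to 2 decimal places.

Signed shortest Δλ from -168.10° to +117.42° is -74.48°.
Midpoint longitude = -168.10° + (-74.48°)/2 = -168.10° − 37.24° = -205.34°.
Normalise into (−180°, 180°]: +154.66°.
(The naïve average (-168.10 + +117.42)/2 = -25.34° is on the wrong side of the globe.)

+154.66°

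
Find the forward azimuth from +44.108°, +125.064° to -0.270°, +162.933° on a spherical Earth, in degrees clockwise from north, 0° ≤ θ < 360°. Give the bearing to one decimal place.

132.0°

Δλ = 162.933 − 125.064 = 37.869°.
θ = atan2( sin Δλ · cos φ₂ , cos φ₁ · sin φ₂ − sin φ₁ · cos φ₂ · cos Δλ )
  = atan2(0.61385, -0.55282) = 132.006° → normalised to [0°, 360°): 132.006°.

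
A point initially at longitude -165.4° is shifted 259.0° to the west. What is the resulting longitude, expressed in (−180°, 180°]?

-64.4°

Start at -165.4°; shift −259.0° → -424.4°.
-424.4° lies outside (−180°, 180°]; add 360° → -64.4°.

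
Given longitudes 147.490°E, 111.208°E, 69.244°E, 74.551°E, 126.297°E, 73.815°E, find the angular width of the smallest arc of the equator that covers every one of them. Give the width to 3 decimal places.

Sort the longitudes: +69.244°, +73.815°, +74.551°, +111.208°, +126.297°, +147.490°.
Eastward gaps between consecutive values (wrapping around): 4.571°, 0.736°, 36.657°, 15.089°, 21.193°, 281.754°.
Largest gap = 281.754° ⇒ minimal covering band is its complement: 360° − 281.754° = 78.246°.
Band runs from +69.244° eastward to +147.490°.

78.246°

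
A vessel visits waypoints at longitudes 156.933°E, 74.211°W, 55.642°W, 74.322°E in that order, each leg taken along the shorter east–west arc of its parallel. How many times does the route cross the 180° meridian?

1

Leg 1: +156.933° → -74.211°, shortest Δλ = 128.856° (east) — crosses 180°.
Leg 2: -74.211° → -55.642°, shortest Δλ = 18.569° (east) — does not cross 180°.
Leg 3: -55.642° → +74.322°, shortest Δλ = 129.964° (east) — does not cross 180°.
Total crossings: 1.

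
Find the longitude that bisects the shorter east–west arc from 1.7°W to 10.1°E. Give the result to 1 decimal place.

Signed shortest Δλ from -1.7° to +10.1° is +11.8°.
Midpoint longitude = -1.7° + (+11.8°)/2 = -1.7° + 5.9° = +4.2°.

4.2°E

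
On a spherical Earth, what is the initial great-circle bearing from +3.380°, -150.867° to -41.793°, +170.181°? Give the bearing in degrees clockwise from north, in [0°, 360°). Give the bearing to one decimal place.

213.8°

Δλ = 170.181 − -150.867 = 321.048°; wrapped into (−180°, 180°]: -38.952°.
θ = atan2( sin Δλ · cos φ₂ , cos φ₁ · sin φ₂ − sin φ₁ · cos φ₂ · cos Δλ )
  = atan2(-0.46871, -0.69947) = -146.174° → normalised to [0°, 360°): 213.826°.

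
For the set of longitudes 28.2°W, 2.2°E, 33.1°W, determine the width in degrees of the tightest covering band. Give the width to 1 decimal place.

Sort the longitudes: -33.1°, -28.2°, +2.2°.
Eastward gaps between consecutive values (wrapping around): 4.9°, 30.4°, 324.7°.
Largest gap = 324.7° ⇒ minimal covering band is its complement: 360° − 324.7° = 35.3°.
Band runs from -33.1° eastward to +2.2°.

35.3°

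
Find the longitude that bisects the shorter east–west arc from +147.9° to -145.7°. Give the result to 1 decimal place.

-178.9°

Signed shortest Δλ from +147.9° to -145.7° is +66.4°.
Midpoint longitude = +147.9° + (+66.4°)/2 = +147.9° + 33.2° = +181.1°.
Normalise into (−180°, 180°]: -178.9°.
(The naïve average (+147.9 + -145.7)/2 = 1.1° is on the wrong side of the globe.)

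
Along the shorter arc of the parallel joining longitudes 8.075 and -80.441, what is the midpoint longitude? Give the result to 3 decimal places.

Signed shortest Δλ from +8.075° to -80.441° is -88.516°.
Midpoint longitude = +8.075° + (-88.516°)/2 = +8.075° − 44.258° = -36.183°.

-36.183°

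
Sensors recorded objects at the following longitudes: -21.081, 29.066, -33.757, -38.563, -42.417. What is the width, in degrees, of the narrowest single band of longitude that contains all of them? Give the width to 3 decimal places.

71.483°

Sort the longitudes: -42.417°, -38.563°, -33.757°, -21.081°, +29.066°.
Eastward gaps between consecutive values (wrapping around): 3.854°, 4.806°, 12.676°, 50.147°, 288.517°.
Largest gap = 288.517° ⇒ minimal covering band is its complement: 360° − 288.517° = 71.483°.
Band runs from -42.417° eastward to +29.066°.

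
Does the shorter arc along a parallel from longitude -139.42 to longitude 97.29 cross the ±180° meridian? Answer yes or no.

Naïve |97.29 − -139.42| = 236.71° > 180°, so the shorter arc goes the other way round — across 180°.
Signed shortest Δλ = ((97.29 − -139.42 + 180) mod 360) − 180 = -123.29°.
Going west by 123.29° from -139.42° passes through 180° before reaching +97.29°.

Yes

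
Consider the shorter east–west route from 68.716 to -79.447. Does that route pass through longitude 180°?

Signed shortest Δλ = ((-79.447 − 68.716 + 180) mod 360) − 180 = -148.163°.
Going west by 148.163° from +68.716° reaches -79.447° without touching 180°.

No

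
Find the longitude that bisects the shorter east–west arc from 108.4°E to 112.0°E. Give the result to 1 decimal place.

Signed shortest Δλ from +108.4° to +112.0° is +3.6°.
Midpoint longitude = +108.4° + (+3.6°)/2 = +108.4° + 1.8° = +110.2°.

110.2°E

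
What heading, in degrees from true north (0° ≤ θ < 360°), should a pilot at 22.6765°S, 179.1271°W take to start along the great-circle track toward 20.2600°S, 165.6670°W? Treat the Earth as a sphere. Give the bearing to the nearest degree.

82°

Δλ = -165.6670 − -179.1271 = 13.4601°.
θ = atan2( sin Δλ · cos φ₂ , cos φ₁ · sin φ₂ − sin φ₁ · cos φ₂ · cos Δλ )
  = atan2(0.21837, 0.03223) = 81.604° → normalised to [0°, 360°): 81.604°.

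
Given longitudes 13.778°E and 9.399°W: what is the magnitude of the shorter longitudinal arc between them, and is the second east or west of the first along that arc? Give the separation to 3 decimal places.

Raw difference: -9.399 − 13.778 = -23.177°.
Normalise into (−180°, 180°]: -23.177° stays -23.177°.
Negative ⇒ the second point lies to the west; separation 23.177°.

23.177° west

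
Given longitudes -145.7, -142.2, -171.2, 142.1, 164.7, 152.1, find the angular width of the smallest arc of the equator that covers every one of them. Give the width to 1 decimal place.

75.7°

Sort the longitudes: -171.2°, -145.7°, -142.2°, +142.1°, +152.1°, +164.7°.
Eastward gaps between consecutive values (wrapping around): 25.5°, 3.5°, 284.3°, 10.0°, 12.6°, 24.1°.
Largest gap = 284.3° ⇒ minimal covering band is its complement: 360° − 284.3° = 75.7°.
Band runs from +142.1° eastward to -142.2°, crossing the antimeridian.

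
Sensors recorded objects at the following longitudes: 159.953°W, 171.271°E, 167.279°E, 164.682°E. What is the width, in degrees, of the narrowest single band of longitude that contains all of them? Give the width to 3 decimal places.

35.365°

Sort the longitudes: -159.953°, +164.682°, +167.279°, +171.271°.
Eastward gaps between consecutive values (wrapping around): 324.635°, 2.597°, 3.992°, 28.776°.
Largest gap = 324.635° ⇒ minimal covering band is its complement: 360° − 324.635° = 35.365°.
Band runs from +164.682° eastward to -159.953°, crossing the antimeridian.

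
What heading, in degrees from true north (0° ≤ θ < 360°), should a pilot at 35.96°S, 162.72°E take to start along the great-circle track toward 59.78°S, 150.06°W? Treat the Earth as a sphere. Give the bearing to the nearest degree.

Δλ = -150.06 − 162.72 = -312.78°; wrapped into (−180°, 180°]: 47.22°.
θ = atan2( sin Δλ · cos φ₂ , cos φ₁ · sin φ₂ − sin φ₁ · cos φ₂ · cos Δλ )
  = atan2(0.36942, -0.49868) = 143.469° → normalised to [0°, 360°): 143.469°.

143°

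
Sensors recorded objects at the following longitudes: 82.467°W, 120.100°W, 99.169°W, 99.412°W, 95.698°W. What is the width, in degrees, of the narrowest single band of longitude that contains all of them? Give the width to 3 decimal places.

Sort the longitudes: -120.100°, -99.412°, -99.169°, -95.698°, -82.467°.
Eastward gaps between consecutive values (wrapping around): 20.688°, 0.243°, 3.471°, 13.231°, 322.367°.
Largest gap = 322.367° ⇒ minimal covering band is its complement: 360° − 322.367° = 37.633°.
Band runs from -120.100° eastward to -82.467°.

37.633°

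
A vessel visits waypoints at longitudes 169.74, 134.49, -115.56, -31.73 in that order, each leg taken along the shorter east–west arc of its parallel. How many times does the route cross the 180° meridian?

1

Leg 1: +169.74° → +134.49°, shortest Δλ = -35.25° (west) — does not cross 180°.
Leg 2: +134.49° → -115.56°, shortest Δλ = 109.95° (east) — crosses 180°.
Leg 3: -115.56° → -31.73°, shortest Δλ = 83.83° (east) — does not cross 180°.
Total crossings: 1.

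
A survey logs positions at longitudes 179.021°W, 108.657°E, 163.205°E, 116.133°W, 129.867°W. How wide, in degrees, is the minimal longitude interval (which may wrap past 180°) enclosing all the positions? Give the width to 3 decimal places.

Sort the longitudes: -179.021°, -129.867°, -116.133°, +108.657°, +163.205°.
Eastward gaps between consecutive values (wrapping around): 49.154°, 13.734°, 224.790°, 54.548°, 17.774°.
Largest gap = 224.790° ⇒ minimal covering band is its complement: 360° − 224.790° = 135.210°.
Band runs from +108.657° eastward to -116.133°, crossing the antimeridian.

135.210°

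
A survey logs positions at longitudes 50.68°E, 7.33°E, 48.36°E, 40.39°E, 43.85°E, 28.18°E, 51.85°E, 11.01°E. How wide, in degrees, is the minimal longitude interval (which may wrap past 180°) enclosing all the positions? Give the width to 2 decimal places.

Sort the longitudes: +7.33°, +11.01°, +28.18°, +40.39°, +43.85°, +48.36°, +50.68°, +51.85°.
Eastward gaps between consecutive values (wrapping around): 3.68°, 17.17°, 12.21°, 3.46°, 4.51°, 2.32°, 1.17°, 315.48°.
Largest gap = 315.48° ⇒ minimal covering band is its complement: 360° − 315.48° = 44.52°.
Band runs from +7.33° eastward to +51.85°.

44.52°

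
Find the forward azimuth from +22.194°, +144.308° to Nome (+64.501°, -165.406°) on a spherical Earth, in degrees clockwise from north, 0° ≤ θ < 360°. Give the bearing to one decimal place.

Δλ = -165.406 − 144.308 = -309.714°; wrapped into (−180°, 180°]: 50.286°.
θ = atan2( sin Δλ · cos φ₂ , cos φ₁ · sin φ₂ − sin φ₁ · cos φ₂ · cos Δλ )
  = atan2(0.33116, 0.73181) = 24.347° → normalised to [0°, 360°): 24.347°.

24.3°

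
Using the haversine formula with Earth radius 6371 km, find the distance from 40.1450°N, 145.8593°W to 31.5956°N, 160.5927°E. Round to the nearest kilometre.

Δλ = 160.5927 − -145.8593 = 306.4520°; wrapped into (−180°, 180°]: -53.5480°.
Δφ = 31.5956 − 40.1450 = -8.5494°.
a = sin²(Δφ/2) + cos φ₁ · cos φ₂ · sin²(Δλ/2) = 0.137681.
c = 2·atan2(√a, √(1−a)) = 0.76029 rad → d = 6371·c ≈ 4843.80 km.

4844 km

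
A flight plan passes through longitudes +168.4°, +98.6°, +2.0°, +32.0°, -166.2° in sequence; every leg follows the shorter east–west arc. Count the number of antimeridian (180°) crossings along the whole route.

1

Leg 1: +168.4° → +98.6°, shortest Δλ = -69.8° (west) — does not cross 180°.
Leg 2: +98.6° → +2.0°, shortest Δλ = -96.6° (west) — does not cross 180°.
Leg 3: +2.0° → +32.0°, shortest Δλ = 30.0° (east) — does not cross 180°.
Leg 4: +32.0° → -166.2°, shortest Δλ = 161.8° (east) — crosses 180°.
Total crossings: 1.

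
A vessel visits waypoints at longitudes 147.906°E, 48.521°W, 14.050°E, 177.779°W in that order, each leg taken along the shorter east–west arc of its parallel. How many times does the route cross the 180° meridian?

Leg 1: +147.906° → -48.521°, shortest Δλ = 163.573° (east) — crosses 180°.
Leg 2: -48.521° → +14.050°, shortest Δλ = 62.571° (east) — does not cross 180°.
Leg 3: +14.050° → -177.779°, shortest Δλ = 168.171° (east) — crosses 180°.
Total crossings: 2.

2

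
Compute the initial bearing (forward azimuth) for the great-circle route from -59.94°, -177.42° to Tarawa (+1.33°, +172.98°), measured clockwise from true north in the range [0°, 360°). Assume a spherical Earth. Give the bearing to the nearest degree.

Δλ = 172.98 − -177.42 = 350.40°; wrapped into (−180°, 180°]: -9.60°.
θ = atan2( sin Δλ · cos φ₂ , cos φ₁ · sin φ₂ − sin φ₁ · cos φ₂ · cos Δλ )
  = atan2(-0.16672, 0.86478) = -10.912° → normalised to [0°, 360°): 349.088°.

349°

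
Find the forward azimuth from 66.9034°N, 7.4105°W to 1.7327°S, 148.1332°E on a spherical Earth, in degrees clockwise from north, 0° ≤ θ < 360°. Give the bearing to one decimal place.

Δλ = 148.1332 − -7.4105 = 155.5437°.
θ = atan2( sin Δλ · cos φ₂ , cos φ₁ · sin φ₂ − sin φ₁ · cos φ₂ · cos Δλ )
  = atan2(0.41381, 0.82507) = 26.636° → normalised to [0°, 360°): 26.636°.

26.6°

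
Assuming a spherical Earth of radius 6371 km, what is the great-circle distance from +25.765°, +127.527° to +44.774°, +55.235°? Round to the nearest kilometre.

Δλ = 55.235 − 127.527 = -72.292°.
Δφ = 44.774 − 25.765 = 19.009°.
a = sin²(Δφ/2) + cos φ₁ · cos φ₂ · sin²(Δλ/2) = 0.249695.
c = 2·atan2(√a, √(1−a)) = 1.04649 rad → d = 6371·c ≈ 6667.21 km.

6667 km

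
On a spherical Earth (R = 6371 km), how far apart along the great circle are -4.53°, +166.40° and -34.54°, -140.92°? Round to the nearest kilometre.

6353 km

Δλ = -140.92 − 166.40 = -307.32°; wrapped into (−180°, 180°]: 52.68°.
Δφ = -34.54 − -4.53 = -30.01°.
a = sin²(Δφ/2) + cos φ₁ · cos φ₂ · sin²(Δλ/2) = 0.228690.
c = 2·atan2(√a, √(1−a)) = 0.99724 rad → d = 6371·c ≈ 6353.43 km.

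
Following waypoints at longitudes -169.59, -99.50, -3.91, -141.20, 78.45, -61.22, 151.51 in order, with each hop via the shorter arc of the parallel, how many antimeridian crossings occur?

Leg 1: -169.59° → -99.50°, shortest Δλ = 70.09° (east) — does not cross 180°.
Leg 2: -99.50° → -3.91°, shortest Δλ = 95.59° (east) — does not cross 180°.
Leg 3: -3.91° → -141.20°, shortest Δλ = -137.29° (west) — does not cross 180°.
Leg 4: -141.20° → +78.45°, shortest Δλ = -140.35° (west) — crosses 180°.
Leg 5: +78.45° → -61.22°, shortest Δλ = -139.67° (west) — does not cross 180°.
Leg 6: -61.22° → +151.51°, shortest Δλ = -147.27° (west) — crosses 180°.
Total crossings: 2.

2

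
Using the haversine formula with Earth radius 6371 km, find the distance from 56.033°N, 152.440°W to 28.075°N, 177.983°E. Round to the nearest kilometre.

3893 km

Δλ = 177.983 − -152.440 = 330.423°; wrapped into (−180°, 180°]: -29.577°.
Δφ = 28.075 − 56.033 = -27.958°.
a = sin²(Δφ/2) + cos φ₁ · cos φ₂ · sin²(Δλ/2) = 0.090473.
c = 2·atan2(√a, √(1−a)) = 0.61104 rad → d = 6371·c ≈ 3892.91 km.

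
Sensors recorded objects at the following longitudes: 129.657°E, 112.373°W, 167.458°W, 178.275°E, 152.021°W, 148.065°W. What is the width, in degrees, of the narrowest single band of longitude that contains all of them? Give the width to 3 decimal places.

Sort the longitudes: -167.458°, -152.021°, -148.065°, -112.373°, +129.657°, +178.275°.
Eastward gaps between consecutive values (wrapping around): 15.437°, 3.956°, 35.692°, 242.030°, 48.618°, 14.267°.
Largest gap = 242.030° ⇒ minimal covering band is its complement: 360° − 242.030° = 117.970°.
Band runs from +129.657° eastward to -112.373°, crossing the antimeridian.

117.970°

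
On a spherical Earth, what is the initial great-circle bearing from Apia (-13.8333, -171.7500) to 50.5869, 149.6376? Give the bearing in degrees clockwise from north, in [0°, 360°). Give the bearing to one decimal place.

335.5°

Δλ = 149.6376 − -171.7500 = 321.3876°; wrapped into (−180°, 180°]: -38.6124°.
θ = atan2( sin Δλ · cos φ₂ , cos φ₁ · sin φ₂ − sin φ₁ · cos φ₂ · cos Δλ )
  = atan2(-0.39621, 0.86880) = -24.515° → normalised to [0°, 360°): 335.485°.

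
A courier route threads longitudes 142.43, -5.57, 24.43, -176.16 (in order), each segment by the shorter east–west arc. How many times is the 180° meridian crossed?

Leg 1: +142.43° → -5.57°, shortest Δλ = -148.0° (west) — does not cross 180°.
Leg 2: -5.57° → +24.43°, shortest Δλ = 30.0° (east) — does not cross 180°.
Leg 3: +24.43° → -176.16°, shortest Δλ = 159.41° (east) — crosses 180°.
Total crossings: 1.

1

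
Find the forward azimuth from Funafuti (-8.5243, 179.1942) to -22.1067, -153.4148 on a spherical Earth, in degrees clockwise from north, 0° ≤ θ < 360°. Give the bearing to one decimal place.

Δλ = -153.4148 − 179.1942 = -332.6090°; wrapped into (−180°, 180°]: 27.3910°.
θ = atan2( sin Δλ · cos φ₂ , cos φ₁ · sin φ₂ − sin φ₁ · cos φ₂ · cos Δλ )
  = atan2(0.42624, -0.25024) = 120.417° → normalised to [0°, 360°): 120.417°.

120.4°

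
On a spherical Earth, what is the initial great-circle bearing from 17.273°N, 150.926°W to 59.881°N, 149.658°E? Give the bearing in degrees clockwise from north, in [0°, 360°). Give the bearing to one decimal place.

330.1°

Δλ = 149.658 − -150.926 = 300.584°; wrapped into (−180°, 180°]: -59.416°.
θ = atan2( sin Δλ · cos φ₂ , cos φ₁ · sin φ₂ − sin φ₁ · cos φ₂ · cos Δλ )
  = atan2(-0.43199, 0.75017) = -29.936° → normalised to [0°, 360°): 330.064°.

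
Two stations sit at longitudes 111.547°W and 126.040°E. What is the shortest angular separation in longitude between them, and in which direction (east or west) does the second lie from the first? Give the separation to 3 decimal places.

Raw difference: 126.040 − -111.547 = 237.587°.
Normalise into (−180°, 180°]: 237.587° − 360° = -122.413°.
Negative ⇒ the second point lies to the west; separation 122.413°.

122.413° west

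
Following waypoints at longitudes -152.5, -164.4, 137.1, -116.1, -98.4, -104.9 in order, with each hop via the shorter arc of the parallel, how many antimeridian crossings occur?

2

Leg 1: -152.5° → -164.4°, shortest Δλ = -11.9° (west) — does not cross 180°.
Leg 2: -164.4° → +137.1°, shortest Δλ = -58.5° (west) — crosses 180°.
Leg 3: +137.1° → -116.1°, shortest Δλ = 106.8° (east) — crosses 180°.
Leg 4: -116.1° → -98.4°, shortest Δλ = 17.7° (east) — does not cross 180°.
Leg 5: -98.4° → -104.9°, shortest Δλ = -6.5° (west) — does not cross 180°.
Total crossings: 2.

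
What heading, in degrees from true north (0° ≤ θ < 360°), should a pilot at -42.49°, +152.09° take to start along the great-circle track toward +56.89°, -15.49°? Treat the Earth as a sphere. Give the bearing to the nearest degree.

Δλ = -15.49 − 152.09 = -167.58°.
θ = atan2( sin Δλ · cos φ₂ , cos φ₁ · sin φ₂ − sin φ₁ · cos φ₂ · cos Δλ )
  = atan2(-0.11748, 0.25732) = -24.540° → normalised to [0°, 360°): 335.460°.

335°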